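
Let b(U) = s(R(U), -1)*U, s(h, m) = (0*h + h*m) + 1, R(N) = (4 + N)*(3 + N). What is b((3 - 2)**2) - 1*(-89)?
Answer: 70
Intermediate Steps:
R(N) = (3 + N)*(4 + N)
s(h, m) = 1 + h*m (s(h, m) = (0 + h*m) + 1 = h*m + 1 = 1 + h*m)
b(U) = U*(-11 - U**2 - 7*U) (b(U) = (1 + (12 + U**2 + 7*U)*(-1))*U = (1 + (-12 - U**2 - 7*U))*U = (-11 - U**2 - 7*U)*U = U*(-11 - U**2 - 7*U))
b((3 - 2)**2) - 1*(-89) = (3 - 2)**2*(-11 - ((3 - 2)**2)**2 - 7*(3 - 2)**2) - 1*(-89) = 1**2*(-11 - (1**2)**2 - 7*1**2) + 89 = 1*(-11 - 1*1**2 - 7*1) + 89 = 1*(-11 - 1*1 - 7) + 89 = 1*(-11 - 1 - 7) + 89 = 1*(-19) + 89 = -19 + 89 = 70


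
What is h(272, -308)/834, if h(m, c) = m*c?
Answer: -41888/417 ≈ -100.45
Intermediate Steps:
h(m, c) = c*m
h(272, -308)/834 = -308*272/834 = -83776*1/834 = -41888/417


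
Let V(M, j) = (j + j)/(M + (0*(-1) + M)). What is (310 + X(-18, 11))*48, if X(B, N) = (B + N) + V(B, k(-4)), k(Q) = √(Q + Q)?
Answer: 14544 - 16*I*√2/3 ≈ 14544.0 - 7.5425*I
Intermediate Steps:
k(Q) = √2*√Q (k(Q) = √(2*Q) = √2*√Q)
V(M, j) = j/M (V(M, j) = (2*j)/(M + (0 + M)) = (2*j)/(M + M) = (2*j)/((2*M)) = (2*j)*(1/(2*M)) = j/M)
X(B, N) = B + N + 2*I*√2/B (X(B, N) = (B + N) + (√2*√(-4))/B = (B + N) + (√2*(2*I))/B = (B + N) + (2*I*√2)/B = (B + N) + 2*I*√2/B = B + N + 2*I*√2/B)
(310 + X(-18, 11))*48 = (310 + (-18 + 11 + 2*I*√2/(-18)))*48 = (310 + (-18 + 11 + 2*I*√2*(-1/18)))*48 = (310 + (-18 + 11 - I*√2/9))*48 = (310 + (-7 - I*√2/9))*48 = (303 - I*√2/9)*48 = 14544 - 16*I*√2/3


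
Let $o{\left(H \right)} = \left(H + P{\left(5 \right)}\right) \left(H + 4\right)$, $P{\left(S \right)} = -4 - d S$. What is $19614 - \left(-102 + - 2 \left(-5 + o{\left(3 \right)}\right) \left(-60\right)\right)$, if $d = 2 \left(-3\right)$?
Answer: $-4044$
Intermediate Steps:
$d = -6$
$P{\left(S \right)} = -4 + 6 S$ ($P{\left(S \right)} = -4 - - 6 S = -4 + 6 S$)
$o{\left(H \right)} = \left(4 + H\right) \left(26 + H\right)$ ($o{\left(H \right)} = \left(H + \left(-4 + 6 \cdot 5\right)\right) \left(H + 4\right) = \left(H + \left(-4 + 30\right)\right) \left(4 + H\right) = \left(H + 26\right) \left(4 + H\right) = \left(26 + H\right) \left(4 + H\right) = \left(4 + H\right) \left(26 + H\right)$)
$19614 - \left(-102 + - 2 \left(-5 + o{\left(3 \right)}\right) \left(-60\right)\right) = 19614 - \left(-102 + - 2 \left(-5 + \left(104 + 3^{2} + 30 \cdot 3\right)\right) \left(-60\right)\right) = 19614 - \left(-102 + - 2 \left(-5 + \left(104 + 9 + 90\right)\right) \left(-60\right)\right) = 19614 - \left(-102 + - 2 \left(-5 + 203\right) \left(-60\right)\right) = 19614 - \left(-102 + \left(-2\right) 198 \left(-60\right)\right) = 19614 - \left(-102 - -23760\right) = 19614 - \left(-102 + 23760\right) = 19614 - 23658 = -4044$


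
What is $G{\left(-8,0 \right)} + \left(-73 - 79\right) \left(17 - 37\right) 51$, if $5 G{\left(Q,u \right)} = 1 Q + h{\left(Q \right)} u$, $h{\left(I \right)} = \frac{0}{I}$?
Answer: $\frac{775192}{5} \approx 1.5504 \cdot 10^{5}$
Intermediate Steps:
$h{\left(I \right)} = 0$
$G{\left(Q,u \right)} = \frac{Q}{5}$ ($G{\left(Q,u \right)} = \frac{1 Q + 0 u}{5} = \frac{Q + 0}{5} = \frac{Q}{5}$)
$G{\left(-8,0 \right)} + \left(-73 - 79\right) \left(17 - 37\right) 51 = \frac{1}{5} \left(-8\right) + \left(-73 - 79\right) \left(17 - 37\right) 51 = - \frac{8}{5} + \left(-152\right) \left(-20\right) 51 = - \frac{8}{5} + 3040 \cdot 51 = - \frac{8}{5} + 155040 = \frac{775192}{5}$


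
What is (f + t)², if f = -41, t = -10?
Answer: 2601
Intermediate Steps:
(f + t)² = (-41 - 10)² = (-51)² = 2601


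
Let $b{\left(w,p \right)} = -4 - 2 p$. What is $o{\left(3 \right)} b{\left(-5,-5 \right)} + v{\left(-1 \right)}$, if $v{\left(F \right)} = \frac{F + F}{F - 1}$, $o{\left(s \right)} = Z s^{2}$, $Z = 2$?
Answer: $109$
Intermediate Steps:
$o{\left(s \right)} = 2 s^{2}$
$v{\left(F \right)} = \frac{2 F}{-1 + F}$
$o{\left(3 \right)} b{\left(-5,-5 \right)} + v{\left(-1 \right)} = 2 \cdot 3^{2} \left(-4 - -10\right) + 2 \left(-1\right) \frac{1}{-1 - 1} = 2 \cdot 9 \left(-4 + 10\right) + 2 \left(-1\right) \frac{1}{-2} = 18 \cdot 6 + 2 \left(-1\right) \left(- \frac{1}{2}\right) = 108 + 1 = 109$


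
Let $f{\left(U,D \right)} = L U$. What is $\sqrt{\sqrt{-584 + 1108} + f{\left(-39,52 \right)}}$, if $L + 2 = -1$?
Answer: $\sqrt{117 + 2 \sqrt{131}} \approx 11.828$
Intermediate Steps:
$L = -3$ ($L = -2 - 1 = -3$)
$f{\left(U,D \right)} = - 3 U$
$\sqrt{\sqrt{-584 + 1108} + f{\left(-39,52 \right)}} = \sqrt{\sqrt{-584 + 1108} - -117} = \sqrt{\sqrt{524} + 117} = \sqrt{2 \sqrt{131} + 117} = \sqrt{117 + 2 \sqrt{131}}$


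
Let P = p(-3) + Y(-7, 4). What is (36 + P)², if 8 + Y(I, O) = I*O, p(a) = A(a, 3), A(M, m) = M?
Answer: 9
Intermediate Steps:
p(a) = a
Y(I, O) = -8 + I*O
P = -39 (P = -3 + (-8 - 7*4) = -3 + (-8 - 28) = -3 - 36 = -39)
(36 + P)² = (36 - 39)² = (-3)² = 9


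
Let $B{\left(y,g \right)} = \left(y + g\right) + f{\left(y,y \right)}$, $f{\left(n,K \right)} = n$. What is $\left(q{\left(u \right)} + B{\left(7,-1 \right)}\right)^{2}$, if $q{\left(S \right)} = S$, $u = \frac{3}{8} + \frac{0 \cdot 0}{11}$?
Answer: $\frac{11449}{64} \approx 178.89$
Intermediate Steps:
$B{\left(y,g \right)} = g + 2 y$ ($B{\left(y,g \right)} = \left(y + g\right) + y = \left(g + y\right) + y = g + 2 y$)
$u = \frac{3}{8}$ ($u = 3 \cdot \frac{1}{8} + 0 \cdot \frac{1}{11} = \frac{3}{8} + 0 = \frac{3}{8} \approx 0.375$)
$\left(q{\left(u \right)} + B{\left(7,-1 \right)}\right)^{2} = \left(\frac{3}{8} + \left(-1 + 2 \cdot 7\right)\right)^{2} = \left(\frac{3}{8} + \left(-1 + 14\right)\right)^{2} = \left(\frac{3}{8} + 13\right)^{2} = \left(\frac{107}{8}\right)^{2} = \frac{11449}{64}$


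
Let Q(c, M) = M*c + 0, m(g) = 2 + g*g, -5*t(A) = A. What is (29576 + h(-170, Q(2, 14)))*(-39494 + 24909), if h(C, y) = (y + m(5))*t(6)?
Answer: -430403350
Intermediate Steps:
t(A) = -A/5
m(g) = 2 + g²
Q(c, M) = M*c
h(C, y) = -162/5 - 6*y/5 (h(C, y) = (y + (2 + 5²))*(-⅕*6) = (y + (2 + 25))*(-6/5) = (y + 27)*(-6/5) = (27 + y)*(-6/5) = -162/5 - 6*y/5)
(29576 + h(-170, Q(2, 14)))*(-39494 + 24909) = (29576 + (-162/5 - 84*2/5))*(-39494 + 24909) = (29576 + (-162/5 - 6/5*28))*(-14585) = (29576 + (-162/5 - 168/5))*(-14585) = (29576 - 66)*(-14585) = 29510*(-14585) = -430403350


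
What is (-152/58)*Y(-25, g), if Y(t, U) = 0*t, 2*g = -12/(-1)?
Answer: 0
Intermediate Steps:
g = 6 (g = (-12/(-1))/2 = (-12*(-1))/2 = (½)*12 = 6)
Y(t, U) = 0
(-152/58)*Y(-25, g) = -152/58*0 = -152*1/58*0 = -76/29*0 = 0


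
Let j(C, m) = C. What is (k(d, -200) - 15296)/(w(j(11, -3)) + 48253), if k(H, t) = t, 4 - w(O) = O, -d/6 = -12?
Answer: -7748/24123 ≈ -0.32119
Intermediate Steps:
d = 72 (d = -6*(-12) = 72)
w(O) = 4 - O
(k(d, -200) - 15296)/(w(j(11, -3)) + 48253) = (-200 - 15296)/((4 - 1*11) + 48253) = -15496/((4 - 11) + 48253) = -15496/(-7 + 48253) = -15496/48246 = -15496*1/48246 = -7748/24123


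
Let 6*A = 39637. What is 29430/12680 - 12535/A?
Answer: 21285411/50259716 ≈ 0.42351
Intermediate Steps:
A = 39637/6 (A = (1/6)*39637 = 39637/6 ≈ 6606.2)
29430/12680 - 12535/A = 29430/12680 - 12535/39637/6 = 29430*(1/12680) - 12535*6/39637 = 2943/1268 - 75210/39637 = 21285411/50259716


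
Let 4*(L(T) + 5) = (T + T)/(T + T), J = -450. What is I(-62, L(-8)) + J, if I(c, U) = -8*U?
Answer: -412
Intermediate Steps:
L(T) = -19/4 (L(T) = -5 + ((T + T)/(T + T))/4 = -5 + ((2*T)/((2*T)))/4 = -5 + ((2*T)*(1/(2*T)))/4 = -5 + (¼)*1 = -5 + ¼ = -19/4)
I(-62, L(-8)) + J = -8*(-19/4) - 450 = 38 - 450 = -412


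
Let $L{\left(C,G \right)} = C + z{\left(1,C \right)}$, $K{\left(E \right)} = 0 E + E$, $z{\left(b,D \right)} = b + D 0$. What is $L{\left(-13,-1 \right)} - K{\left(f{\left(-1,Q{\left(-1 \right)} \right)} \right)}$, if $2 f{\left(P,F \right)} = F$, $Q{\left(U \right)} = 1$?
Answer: $- \frac{25}{2} \approx -12.5$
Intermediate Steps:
$f{\left(P,F \right)} = \frac{F}{2}$
$z{\left(b,D \right)} = b$ ($z{\left(b,D \right)} = b + 0 = b$)
$K{\left(E \right)} = E$ ($K{\left(E \right)} = 0 + E = E$)
$L{\left(C,G \right)} = 1 + C$ ($L{\left(C,G \right)} = C + 1 = 1 + C$)
$L{\left(-13,-1 \right)} - K{\left(f{\left(-1,Q{\left(-1 \right)} \right)} \right)} = \left(1 - 13\right) - \frac{1}{2} \cdot 1 = -12 - \frac{1}{2} = - \frac{25}{2}$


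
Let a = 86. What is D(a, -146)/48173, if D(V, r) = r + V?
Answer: -60/48173 ≈ -0.0012455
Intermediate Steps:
D(V, r) = V + r
D(a, -146)/48173 = (86 - 146)/48173 = -60*1/48173 = -60/48173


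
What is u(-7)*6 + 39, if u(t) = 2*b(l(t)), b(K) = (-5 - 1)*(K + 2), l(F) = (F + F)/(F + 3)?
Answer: -357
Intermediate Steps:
l(F) = 2*F/(3 + F) (l(F) = (2*F)/(3 + F) = 2*F/(3 + F))
b(K) = -12 - 6*K (b(K) = -6*(2 + K) = -12 - 6*K)
u(t) = -24 - 24*t/(3 + t) (u(t) = 2*(-12 - 12*t/(3 + t)) = -24 - 24*t/(3 + t))
u(-7)*6 + 39 = (24*(-3 - 2*(-7))/(3 - 7))*6 + 39 = (24*(-3 + 14)/(-4))*6 + 39 = (24*(-1/4)*11)*6 + 39 = -66*6 + 39 = -396 + 39 = -357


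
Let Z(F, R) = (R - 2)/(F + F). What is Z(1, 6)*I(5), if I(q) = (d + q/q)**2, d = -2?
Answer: 2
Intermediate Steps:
I(q) = 1 (I(q) = (-2 + q/q)**2 = (-2 + 1)**2 = (-1)**2 = 1)
Z(F, R) = (-2 + R)/(2*F) (Z(F, R) = (-2 + R)/((2*F)) = (-2 + R)*(1/(2*F)) = (-2 + R)/(2*F))
Z(1, 6)*I(5) = ((1/2)*(-2 + 6)/1)*1 = ((1/2)*1*4)*1 = 2*1 = 2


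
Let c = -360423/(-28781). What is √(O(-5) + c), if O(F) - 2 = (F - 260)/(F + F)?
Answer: √135924777006/57562 ≈ 6.4049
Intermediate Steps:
c = 360423/28781 (c = -360423*(-1/28781) = 360423/28781 ≈ 12.523)
O(F) = 2 + (-260 + F)/(2*F) (O(F) = 2 + (F - 260)/(F + F) = 2 + (-260 + F)/((2*F)) = 2 + (-260 + F)*(1/(2*F)) = 2 + (-260 + F)/(2*F))
√(O(-5) + c) = √((5/2 - 130/(-5)) + 360423/28781) = √((5/2 - 130*(-⅕)) + 360423/28781) = √((5/2 + 26) + 360423/28781) = √(57/2 + 360423/28781) = √(2361363/57562) = √135924777006/57562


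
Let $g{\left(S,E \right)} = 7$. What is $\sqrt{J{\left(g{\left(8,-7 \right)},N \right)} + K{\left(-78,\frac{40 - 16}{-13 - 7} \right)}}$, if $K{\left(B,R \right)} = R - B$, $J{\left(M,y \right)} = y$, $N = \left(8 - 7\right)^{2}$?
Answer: $\frac{\sqrt{1945}}{5} \approx 8.8204$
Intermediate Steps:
$N = 1$ ($N = 1^{2} = 1$)
$\sqrt{J{\left(g{\left(8,-7 \right)},N \right)} + K{\left(-78,\frac{40 - 16}{-13 - 7} \right)}} = \sqrt{1 + \left(\frac{40 - 16}{-13 - 7} - -78\right)} = \sqrt{1 + \left(\frac{24}{-20} + 78\right)} = \sqrt{1 + \left(24 \left(- \frac{1}{20}\right) + 78\right)} = \sqrt{1 + \left(- \frac{6}{5} + 78\right)} = \sqrt{1 + \frac{384}{5}} = \sqrt{\frac{389}{5}} = \frac{\sqrt{1945}}{5}$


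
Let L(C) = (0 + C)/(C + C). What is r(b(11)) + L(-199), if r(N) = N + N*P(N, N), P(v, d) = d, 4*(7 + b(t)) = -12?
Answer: 181/2 ≈ 90.500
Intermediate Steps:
b(t) = -10 (b(t) = -7 + (1/4)*(-12) = -7 - 3 = -10)
r(N) = N + N**2 (r(N) = N + N*N = N + N**2)
L(C) = 1/2 (L(C) = C/((2*C)) = C*(1/(2*C)) = 1/2)
r(b(11)) + L(-199) = -10*(1 - 10) + 1/2 = -10*(-9) + 1/2 = 90 + 1/2 = 181/2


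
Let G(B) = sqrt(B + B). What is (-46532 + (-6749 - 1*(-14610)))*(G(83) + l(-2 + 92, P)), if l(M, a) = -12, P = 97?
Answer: 464052 - 38671*sqrt(166) ≈ -34189.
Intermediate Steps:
G(B) = sqrt(2)*sqrt(B) (G(B) = sqrt(2*B) = sqrt(2)*sqrt(B))
(-46532 + (-6749 - 1*(-14610)))*(G(83) + l(-2 + 92, P)) = (-46532 + (-6749 - 1*(-14610)))*(sqrt(2)*sqrt(83) - 12) = (-46532 + (-6749 + 14610))*(sqrt(166) - 12) = (-46532 + 7861)*(-12 + sqrt(166)) = -38671*(-12 + sqrt(166)) = 464052 - 38671*sqrt(166)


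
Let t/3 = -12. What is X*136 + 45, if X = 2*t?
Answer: -9747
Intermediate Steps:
t = -36 (t = 3*(-12) = -36)
X = -72 (X = 2*(-36) = -72)
X*136 + 45 = -72*136 + 45 = -9792 + 45 = -9747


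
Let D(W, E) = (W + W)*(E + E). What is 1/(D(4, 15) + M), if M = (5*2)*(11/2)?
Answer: 1/295 ≈ 0.0033898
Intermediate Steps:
D(W, E) = 4*E*W (D(W, E) = (2*W)*(2*E) = 4*E*W)
M = 55 (M = 10*(11*(1/2)) = 10*(11/2) = 55)
1/(D(4, 15) + M) = 1/(4*15*4 + 55) = 1/(240 + 55) = 1/295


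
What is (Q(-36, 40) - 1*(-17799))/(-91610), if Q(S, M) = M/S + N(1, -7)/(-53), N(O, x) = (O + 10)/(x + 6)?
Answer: -4244846/21848985 ≈ -0.19428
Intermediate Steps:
N(O, x) = (10 + O)/(6 + x)
Q(S, M) = 11/53 + M/S (Q(S, M) = M/S + ((10 + 1)/(6 - 7))/(-53) = M/S + (11/(-1))*(-1/53) = M/S - 1*11*(-1/53) = M/S - 11*(-1/53) = M/S + 11/53 = 11/53 + M/S)
(Q(-36, 40) - 1*(-17799))/(-91610) = ((11/53 + 40/(-36)) - 1*(-17799))/(-91610) = ((11/53 + 40*(-1/36)) + 17799)*(-1/91610) = ((11/53 - 10/9) + 17799)*(-1/91610) = (-431/477 + 17799)*(-1/91610) = (8489692/477)*(-1/91610) = -4244846/21848985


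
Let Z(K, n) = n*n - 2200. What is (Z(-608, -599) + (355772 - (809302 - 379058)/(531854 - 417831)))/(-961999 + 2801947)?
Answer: 81226476335/209796390804 ≈ 0.38717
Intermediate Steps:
Z(K, n) = -2200 + n² (Z(K, n) = n² - 2200 = -2200 + n²)
(Z(-608, -599) + (355772 - (809302 - 379058)/(531854 - 417831)))/(-961999 + 2801947) = ((-2200 + (-599)²) + (355772 - (809302 - 379058)/(531854 - 417831)))/(-961999 + 2801947) = ((-2200 + 358801) + (355772 - 430244/114023))/1839948 = (356601 + (355772 - 430244/114023))*(1/1839948) = (356601 + 40565760512/114023)*(1/1839948) = (81226476335/114023)*(1/1839948) = 81226476335/209796390804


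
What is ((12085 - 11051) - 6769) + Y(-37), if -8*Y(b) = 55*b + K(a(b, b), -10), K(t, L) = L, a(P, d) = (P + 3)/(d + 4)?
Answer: -43835/8 ≈ -5479.4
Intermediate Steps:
a(P, d) = (3 + P)/(4 + d)
Y(b) = 5/4 - 55*b/8 (Y(b) = -(55*b - 10)/8 = -(-10 + 55*b)/8 = 5/4 - 55*b/8)
((12085 - 11051) - 6769) + Y(-37) = ((12085 - 11051) - 6769) + (5/4 - 55/8*(-37)) = (1034 - 6769) + (5/4 + 2035/8) = -5735 + 2045/8 = -43835/8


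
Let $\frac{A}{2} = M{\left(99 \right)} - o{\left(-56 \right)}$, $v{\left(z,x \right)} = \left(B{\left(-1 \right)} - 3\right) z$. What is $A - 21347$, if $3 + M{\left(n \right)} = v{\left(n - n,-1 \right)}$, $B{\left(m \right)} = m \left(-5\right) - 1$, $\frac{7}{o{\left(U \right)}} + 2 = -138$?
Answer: $- \frac{213529}{10} \approx -21353.0$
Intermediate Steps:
$o{\left(U \right)} = - \frac{1}{20}$ ($o{\left(U \right)} = \frac{7}{-2 - 138} = \frac{7}{-140} = 7 \left(- \frac{1}{140}\right) = - \frac{1}{20}$)
$B{\left(m \right)} = -1 - 5 m$ ($B{\left(m \right)} = - 5 m - 1 = -1 - 5 m$)
$v{\left(z,x \right)} = z$ ($v{\left(z,x \right)} = \left(\left(-1 - -5\right) - 3\right) z = \left(\left(-1 + 5\right) - 3\right) z = \left(4 - 3\right) z = 1 z = z$)
$M{\left(n \right)} = -3$ ($M{\left(n \right)} = -3 + \left(n - n\right) = -3 + 0 = -3$)
$A = - \frac{59}{10}$ ($A = 2 \left(-3 - - \frac{1}{20}\right) = 2 \left(-3 + \frac{1}{20}\right) = 2 \left(- \frac{59}{20}\right) = - \frac{59}{10} \approx -5.9$)
$A - 21347 = - \frac{59}{10} - 21347 = - \frac{213529}{10}$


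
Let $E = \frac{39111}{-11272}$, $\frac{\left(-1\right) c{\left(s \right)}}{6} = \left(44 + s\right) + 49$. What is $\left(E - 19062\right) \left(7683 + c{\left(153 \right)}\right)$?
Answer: $- \frac{1333921386825}{11272} \approx -1.1834 \cdot 10^{8}$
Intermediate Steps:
$c{\left(s \right)} = -558 - 6 s$ ($c{\left(s \right)} = - 6 \left(\left(44 + s\right) + 49\right) = - 6 \left(93 + s\right) = -558 - 6 s$)
$E = - \frac{39111}{11272}$ ($E = 39111 \left(- \frac{1}{11272}\right) = - \frac{39111}{11272} \approx -3.4697$)
$\left(E - 19062\right) \left(7683 + c{\left(153 \right)}\right) = \left(- \frac{39111}{11272} - 19062\right) \left(7683 - 1476\right) = - \frac{214905975 \left(7683 - 1476\right)}{11272} = \left(- \frac{214905975}{11272}\right) 6207 = - \frac{1333921386825}{11272}$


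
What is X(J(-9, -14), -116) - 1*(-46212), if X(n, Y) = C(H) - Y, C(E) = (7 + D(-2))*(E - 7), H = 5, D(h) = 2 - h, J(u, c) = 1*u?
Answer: 46306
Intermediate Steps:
J(u, c) = u
C(E) = -77 + 11*E (C(E) = (7 + (2 - 1*(-2)))*(E - 7) = (7 + (2 + 2))*(-7 + E) = (7 + 4)*(-7 + E) = 11*(-7 + E) = -77 + 11*E)
X(n, Y) = -22 - Y (X(n, Y) = (-77 + 11*5) - Y = (-77 + 55) - Y = -22 - Y)
X(J(-9, -14), -116) - 1*(-46212) = (-22 - 1*(-116)) - 1*(-46212) = (-22 + 116) + 46212 = 94 + 46212 = 46306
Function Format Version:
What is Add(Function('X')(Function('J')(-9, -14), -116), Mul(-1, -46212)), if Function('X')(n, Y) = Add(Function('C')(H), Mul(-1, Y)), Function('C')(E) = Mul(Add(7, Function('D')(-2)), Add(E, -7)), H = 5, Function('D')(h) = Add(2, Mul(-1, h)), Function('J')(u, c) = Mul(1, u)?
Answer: 46306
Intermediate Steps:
Function('J')(u, c) = u
Function('C')(E) = Add(-77, Mul(11, E)) (Function('C')(E) = Mul(Add(7, Add(2, Mul(-1, -2))), Add(E, -7)) = Mul(Add(7, Add(2, 2)), Add(-7, E)) = Mul(Add(7, 4), Add(-7, E)) = Mul(11, Add(-7, E)) = Add(-77, Mul(11, E)))
Function('X')(n, Y) = Add(-22, Mul(-1, Y)) (Function('X')(n, Y) = Add(Add(-77, Mul(11, 5)), Mul(-1, Y)) = Add(Add(-77, 55), Mul(-1, Y)) = Add(-22, Mul(-1, Y)))
Add(Function('X')(Function('J')(-9, -14), -116), Mul(-1, -46212)) = Add(Add(-22, Mul(-1, -116)), Mul(-1, -46212)) = Add(Add(-22, 116), 46212) = Add(94, 46212) = 46306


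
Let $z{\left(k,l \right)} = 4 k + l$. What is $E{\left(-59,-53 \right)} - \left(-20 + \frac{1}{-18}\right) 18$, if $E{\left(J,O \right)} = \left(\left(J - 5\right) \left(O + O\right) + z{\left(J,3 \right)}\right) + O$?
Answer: $6859$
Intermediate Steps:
$z{\left(k,l \right)} = l + 4 k$
$E{\left(J,O \right)} = 3 + O + 4 J + 2 O \left(-5 + J\right)$ ($E{\left(J,O \right)} = \left(\left(J - 5\right) \left(O + O\right) + \left(3 + 4 J\right)\right) + O = \left(\left(-5 + J\right) 2 O + \left(3 + 4 J\right)\right) + O = \left(2 O \left(-5 + J\right) + \left(3 + 4 J\right)\right) + O = \left(3 + 4 J + 2 O \left(-5 + J\right)\right) + O = 3 + O + 4 J + 2 O \left(-5 + J\right)$)
$E{\left(-59,-53 \right)} - \left(-20 + \frac{1}{-18}\right) 18 = \left(3 - -477 + 4 \left(-59\right) + 2 \left(-59\right) \left(-53\right)\right) - \left(-20 + \frac{1}{-18}\right) 18 = \left(3 + 477 - 236 + 6254\right) - \left(-20 - \frac{1}{18}\right) 18 = 6498 - \left(- \frac{361}{18}\right) 18 = 6498 - -361 = 6498 + 361 = 6859$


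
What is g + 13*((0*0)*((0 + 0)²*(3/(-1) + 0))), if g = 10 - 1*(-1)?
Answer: 11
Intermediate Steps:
g = 11 (g = 10 + 1 = 11)
g + 13*((0*0)*((0 + 0)²*(3/(-1) + 0))) = 11 + 13*((0*0)*((0 + 0)²*(3/(-1) + 0))) = 11 + 13*(0*(0²*(3*(-1) + 0))) = 11 + 13*(0*(0*(-3 + 0))) = 11 + 13*(0*(0*(-3))) = 11 + 13*(0*0) = 11 + 13*0 = 11 + 0 = 11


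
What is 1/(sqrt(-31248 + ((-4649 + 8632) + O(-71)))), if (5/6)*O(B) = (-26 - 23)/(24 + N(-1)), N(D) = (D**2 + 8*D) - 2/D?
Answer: -I*sqrt(246094555)/2590469 ≈ -0.0060558*I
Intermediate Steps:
N(D) = D**2 - 2/D + 8*D
O(B) = -294/95 (O(B) = 6*((-26 - 23)/(24 + (-2 + (-1)**2*(8 - 1))/(-1)))/5 = 6*(-49/(24 - (-2 + 1*7)))/5 = 6*(-49/(24 - (-2 + 7)))/5 = 6*(-49/(24 - 1*5))/5 = 6*(-49/(24 - 5))/5 = 6*(-49/19)/5 = 6*(-49*1/19)/5 = (6/5)*(-49/19) = -294/95)
1/(sqrt(-31248 + ((-4649 + 8632) + O(-71)))) = 1/(sqrt(-31248 + ((-4649 + 8632) - 294/95))) = 1/(sqrt(-31248 + (3983 - 294/95))) = 1/(sqrt(-31248 + 378091/95)) = 1/(sqrt(-2590469/95)) = 1/(I*sqrt(246094555)/95) = -I*sqrt(246094555)/2590469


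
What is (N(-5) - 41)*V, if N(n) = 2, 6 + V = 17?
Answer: -429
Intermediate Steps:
V = 11 (V = -6 + 17 = 11)
(N(-5) - 41)*V = (2 - 41)*11 = -39*11 = -429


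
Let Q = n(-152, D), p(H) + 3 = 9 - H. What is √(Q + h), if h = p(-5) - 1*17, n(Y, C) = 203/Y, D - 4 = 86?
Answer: I*√42370/76 ≈ 2.7084*I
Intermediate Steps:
D = 90 (D = 4 + 86 = 90)
p(H) = 6 - H (p(H) = -3 + (9 - H) = 6 - H)
Q = -203/152 (Q = 203/(-152) = 203*(-1/152) = -203/152 ≈ -1.3355)
h = -6 (h = (6 - 1*(-5)) - 1*17 = (6 + 5) - 17 = 11 - 17 = -6)
√(Q + h) = √(-203/152 - 6) = √(-1115/152) = I*√42370/76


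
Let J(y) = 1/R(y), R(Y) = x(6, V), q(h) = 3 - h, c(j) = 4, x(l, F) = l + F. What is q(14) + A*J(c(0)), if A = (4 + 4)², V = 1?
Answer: -13/7 ≈ -1.8571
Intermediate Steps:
x(l, F) = F + l
R(Y) = 7 (R(Y) = 1 + 6 = 7)
J(y) = ⅐ (J(y) = 1/7 = ⅐)
A = 64 (A = 8² = 64)
q(14) + A*J(c(0)) = (3 - 1*14) + 64*(⅐) = (3 - 14) + 64/7 = -11 + 64/7 = -13/7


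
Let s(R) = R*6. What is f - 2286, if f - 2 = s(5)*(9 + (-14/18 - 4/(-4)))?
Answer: -6022/3 ≈ -2007.3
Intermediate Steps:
s(R) = 6*R
f = 836/3 (f = 2 + (6*5)*(9 + (-14/18 - 4/(-4))) = 2 + 30*(9 + (-14*1/18 - 4*(-1/4))) = 2 + 30*(9 + (-7/9 + 1)) = 2 + 30*(9 + 2/9) = 2 + 30*(83/9) = 2 + 830/3 = 836/3 ≈ 278.67)
f - 2286 = 836/3 - 2286 = -6022/3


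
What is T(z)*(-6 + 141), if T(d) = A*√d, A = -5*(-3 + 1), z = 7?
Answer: 1350*√7 ≈ 3571.8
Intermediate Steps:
A = 10 (A = -5*(-2) = 10)
T(d) = 10*√d
T(z)*(-6 + 141) = (10*√7)*(-6 + 141) = (10*√7)*135 = 1350*√7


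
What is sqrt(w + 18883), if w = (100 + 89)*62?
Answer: sqrt(30601) ≈ 174.93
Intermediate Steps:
w = 11718 (w = 189*62 = 11718)
sqrt(w + 18883) = sqrt(11718 + 18883) = sqrt(30601)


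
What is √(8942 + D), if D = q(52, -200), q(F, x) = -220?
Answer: 7*√178 ≈ 93.392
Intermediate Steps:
D = -220
√(8942 + D) = √(8942 - 220) = √8722 = 7*√178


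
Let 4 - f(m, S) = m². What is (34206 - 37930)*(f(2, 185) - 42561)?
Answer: 158497164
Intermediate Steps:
f(m, S) = 4 - m²
(34206 - 37930)*(f(2, 185) - 42561) = (34206 - 37930)*((4 - 1*2²) - 42561) = -3724*((4 - 1*4) - 42561) = -3724*((4 - 4) - 42561) = -3724*(0 - 42561) = -3724*(-42561) = 158497164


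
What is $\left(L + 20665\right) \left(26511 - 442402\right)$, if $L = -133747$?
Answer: $47029786062$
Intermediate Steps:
$\left(L + 20665\right) \left(26511 - 442402\right) = \left(-133747 + 20665\right) \left(26511 - 442402\right) = \left(-113082\right) \left(-415891\right) = 47029786062$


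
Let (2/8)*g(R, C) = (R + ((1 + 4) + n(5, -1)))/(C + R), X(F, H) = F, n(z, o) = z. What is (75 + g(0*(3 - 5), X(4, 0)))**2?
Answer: 7225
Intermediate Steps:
g(R, C) = 4*(10 + R)/(C + R) (g(R, C) = 4*((R + ((1 + 4) + 5))/(C + R)) = 4*((R + (5 + 5))/(C + R)) = 4*((R + 10)/(C + R)) = 4*((10 + R)/(C + R)) = 4*(10 + R)/(C + R))
(75 + g(0*(3 - 5), X(4, 0)))**2 = (75 + 4*(10 + 0*(3 - 5))/(4 + 0*(3 - 5)))**2 = (75 + 4*(10 + 0*(-2))/(4 + 0*(-2)))**2 = (75 + 4*(10 + 0)/(4 + 0))**2 = (75 + 4*10/4)**2 = (75 + 4*(1/4)*10)**2 = (75 + 10)**2 = 85**2 = 7225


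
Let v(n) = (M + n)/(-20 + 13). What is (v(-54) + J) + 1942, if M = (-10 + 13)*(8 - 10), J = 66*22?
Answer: 23818/7 ≈ 3402.6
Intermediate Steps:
J = 1452
M = -6 (M = 3*(-2) = -6)
v(n) = 6/7 - n/7 (v(n) = (-6 + n)/(-20 + 13) = (-6 + n)/(-7) = (-6 + n)*(-⅐) = 6/7 - n/7)
(v(-54) + J) + 1942 = ((6/7 - ⅐*(-54)) + 1452) + 1942 = ((6/7 + 54/7) + 1452) + 1942 = (60/7 + 1452) + 1942 = 10224/7 + 1942 = 23818/7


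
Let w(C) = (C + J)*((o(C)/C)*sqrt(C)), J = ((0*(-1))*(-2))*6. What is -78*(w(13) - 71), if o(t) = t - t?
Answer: 5538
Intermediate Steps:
o(t) = 0
J = 0 (J = (0*(-2))*6 = 0*6 = 0)
w(C) = 0 (w(C) = (C + 0)*((0/C)*sqrt(C)) = C*(0*sqrt(C)) = C*0 = 0)
-78*(w(13) - 71) = -78*(0 - 71) = -78*(-71) = 5538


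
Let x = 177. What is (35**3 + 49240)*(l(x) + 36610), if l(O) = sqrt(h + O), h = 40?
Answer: 3372330150 + 92115*sqrt(217) ≈ 3.3737e+9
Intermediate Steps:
l(O) = sqrt(40 + O)
(35**3 + 49240)*(l(x) + 36610) = (35**3 + 49240)*(sqrt(40 + 177) + 36610) = (42875 + 49240)*(sqrt(217) + 36610) = 92115*(36610 + sqrt(217)) = 3372330150 + 92115*sqrt(217)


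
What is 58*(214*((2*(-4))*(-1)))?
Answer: 99296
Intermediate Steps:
58*(214*((2*(-4))*(-1))) = 58*(214*(-8*(-1))) = 58*(214*8) = 58*1712 = 99296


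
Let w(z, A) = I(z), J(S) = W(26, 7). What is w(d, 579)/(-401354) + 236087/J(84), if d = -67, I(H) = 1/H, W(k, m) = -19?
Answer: -6348548940447/510923642 ≈ -12426.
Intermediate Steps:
J(S) = -19
I(H) = 1/H
w(z, A) = 1/z
w(d, 579)/(-401354) + 236087/J(84) = 1/(-67*(-401354)) + 236087/(-19) = -1/67*(-1/401354) + 236087*(-1/19) = 1/26890718 - 236087/19 = -6348548940447/510923642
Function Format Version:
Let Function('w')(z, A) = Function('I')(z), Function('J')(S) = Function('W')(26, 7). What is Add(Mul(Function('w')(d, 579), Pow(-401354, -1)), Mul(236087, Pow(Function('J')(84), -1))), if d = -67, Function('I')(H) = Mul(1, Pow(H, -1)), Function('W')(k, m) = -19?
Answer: Rational(-6348548940447, 510923642) ≈ -12426.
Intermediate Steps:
Function('J')(S) = -19
Function('I')(H) = Pow(H, -1)
Function('w')(z, A) = Pow(z, -1)
Add(Mul(Function('w')(d, 579), Pow(-401354, -1)), Mul(236087, Pow(Function('J')(84), -1))) = Add(Mul(Pow(-67, -1), Pow(-401354, -1)), Mul(236087, Pow(-19, -1))) = Add(Mul(Rational(-1, 67), Rational(-1, 401354)), Mul(236087, Rational(-1, 19))) = Add(Rational(1, 26890718), Rational(-236087, 19)) = Rational(-6348548940447, 510923642)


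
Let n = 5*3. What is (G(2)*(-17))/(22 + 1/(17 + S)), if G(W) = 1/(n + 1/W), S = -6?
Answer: -374/7533 ≈ -0.049648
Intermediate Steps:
n = 15
G(W) = 1/(15 + 1/W)
(G(2)*(-17))/(22 + 1/(17 + S)) = ((2/(1 + 15*2))*(-17))/(22 + 1/(17 - 6)) = ((2/(1 + 30))*(-17))/(22 + 1/11) = ((2/31)*(-17))/(22 + 1/11) = ((2*(1/31))*(-17))/(243/11) = ((2/31)*(-17))*(11/243) = -34/31*11/243 = -374/7533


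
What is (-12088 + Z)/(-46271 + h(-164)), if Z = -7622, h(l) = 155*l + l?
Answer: 3942/14371 ≈ 0.27430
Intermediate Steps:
h(l) = 156*l
(-12088 + Z)/(-46271 + h(-164)) = (-12088 - 7622)/(-46271 + 156*(-164)) = -19710/(-46271 - 25584) = -19710/(-71855) = -19710*(-1/71855) = 3942/14371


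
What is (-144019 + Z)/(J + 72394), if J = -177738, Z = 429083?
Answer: -35633/13168 ≈ -2.7060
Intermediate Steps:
(-144019 + Z)/(J + 72394) = (-144019 + 429083)/(-177738 + 72394) = 285064/(-105344) = 285064*(-1/105344) = -35633/13168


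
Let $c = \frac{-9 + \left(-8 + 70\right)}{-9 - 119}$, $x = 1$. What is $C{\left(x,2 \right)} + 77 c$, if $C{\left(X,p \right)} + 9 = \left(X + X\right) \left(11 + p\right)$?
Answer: $- \frac{1905}{128} \approx -14.883$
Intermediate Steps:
$c = - \frac{53}{128}$ ($c = \frac{-9 + 62}{-128} = 53 \left(- \frac{1}{128}\right) = - \frac{53}{128} \approx -0.41406$)
$C{\left(X,p \right)} = -9 + 2 X \left(11 + p\right)$ ($C{\left(X,p \right)} = -9 + \left(X + X\right) \left(11 + p\right) = -9 + 2 X \left(11 + p\right)$)
$C{\left(x,2 \right)} + 77 c = \left(-9 + 22 \cdot 1 + 2 \cdot 1 \cdot 2\right) + 77 \left(- \frac{53}{128}\right) = \left(-9 + 22 + 4\right) - \frac{4081}{128} = 17 - \frac{4081}{128} = - \frac{1905}{128}$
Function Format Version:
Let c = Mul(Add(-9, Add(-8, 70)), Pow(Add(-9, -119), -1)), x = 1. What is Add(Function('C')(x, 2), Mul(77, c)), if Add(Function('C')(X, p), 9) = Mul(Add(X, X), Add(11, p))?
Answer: Rational(-1905, 128) ≈ -14.883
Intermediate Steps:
c = Rational(-53, 128) (c = Mul(Add(-9, 62), Pow(-128, -1)) = Mul(53, Rational(-1, 128)) = Rational(-53, 128) ≈ -0.41406)
Function('C')(X, p) = Add(-9, Mul(2, X, Add(11, p))) (Function('C')(X, p) = Add(-9, Mul(Add(X, X), Add(11, p))) = Add(-9, Mul(Mul(2, X), Add(11, p))) = Add(-9, Mul(2, X, Add(11, p))))
Add(Function('C')(x, 2), Mul(77, c)) = Add(Add(-9, Mul(22, 1), Mul(2, 1, 2)), Mul(77, Rational(-53, 128))) = Add(Add(-9, 22, 4), Rational(-4081, 128)) = Add(17, Rational(-4081, 128)) = Rational(-1905, 128)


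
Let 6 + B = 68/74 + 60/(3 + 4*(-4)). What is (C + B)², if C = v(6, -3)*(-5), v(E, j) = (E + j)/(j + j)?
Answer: 47927929/925444 ≈ 51.789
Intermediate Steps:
v(E, j) = (E + j)/(2*j) (v(E, j) = (E + j)/((2*j)) = (E + j)*(1/(2*j)) = (E + j)/(2*j))
C = 5/2 (C = ((½)*(6 - 3)/(-3))*(-5) = ((½)*(-⅓)*3)*(-5) = -½*(-5) = 5/2 ≈ 2.5000)
B = -4664/481 (B = -6 + (68/74 + 60/(3 + 4*(-4))) = -6 + (68*(1/74) + 60/(3 - 16)) = -6 + (34/37 + 60/(-13)) = -6 + (34/37 + 60*(-1/13)) = -6 + (34/37 - 60/13) = -6 - 1778/481 = -4664/481 ≈ -9.6965)
(C + B)² = (5/2 - 4664/481)² = (-6923/962)² = 47927929/925444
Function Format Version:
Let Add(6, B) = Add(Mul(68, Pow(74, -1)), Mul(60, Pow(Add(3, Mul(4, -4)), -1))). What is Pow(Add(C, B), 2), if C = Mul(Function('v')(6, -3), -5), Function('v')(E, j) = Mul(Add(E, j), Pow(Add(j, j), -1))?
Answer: Rational(47927929, 925444) ≈ 51.789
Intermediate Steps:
Function('v')(E, j) = Mul(Rational(1, 2), Pow(j, -1), Add(E, j)) (Function('v')(E, j) = Mul(Add(E, j), Pow(Mul(2, j), -1)) = Mul(Add(E, j), Mul(Rational(1, 2), Pow(j, -1))) = Mul(Rational(1, 2), Pow(j, -1), Add(E, j)))
C = Rational(5, 2) (C = Mul(Mul(Rational(1, 2), Pow(-3, -1), Add(6, -3)), -5) = Mul(Mul(Rational(1, 2), Rational(-1, 3), 3), -5) = Mul(Rational(-1, 2), -5) = Rational(5, 2) ≈ 2.5000)
B = Rational(-4664, 481) (B = Add(-6, Add(Mul(68, Pow(74, -1)), Mul(60, Pow(Add(3, Mul(4, -4)), -1)))) = Add(-6, Add(Mul(68, Rational(1, 74)), Mul(60, Pow(Add(3, -16), -1)))) = Add(-6, Add(Rational(34, 37), Mul(60, Pow(-13, -1)))) = Add(-6, Add(Rational(34, 37), Mul(60, Rational(-1, 13)))) = Add(-6, Add(Rational(34, 37), Rational(-60, 13))) = Add(-6, Rational(-1778, 481)) = Rational(-4664, 481) ≈ -9.6965)
Pow(Add(C, B), 2) = Pow(Add(Rational(5, 2), Rational(-4664, 481)), 2) = Pow(Rational(-6923, 962), 2) = Rational(47927929, 925444)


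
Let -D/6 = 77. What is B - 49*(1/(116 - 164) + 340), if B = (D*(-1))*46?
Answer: 220465/48 ≈ 4593.0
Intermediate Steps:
D = -462 (D = -6*77 = -462)
B = 21252 (B = -462*(-1)*46 = 462*46 = 21252)
B - 49*(1/(116 - 164) + 340) = 21252 - 49*(1/(116 - 164) + 340) = 21252 - 49*(1/(-48) + 340) = 21252 - 49*(-1/48 + 340) = 21252 - 49*16319/48 = 21252 - 799631/48 = 220465/48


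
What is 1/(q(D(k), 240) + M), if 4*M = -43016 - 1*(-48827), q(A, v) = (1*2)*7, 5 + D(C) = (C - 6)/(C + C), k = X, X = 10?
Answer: 4/5867 ≈ 0.00068178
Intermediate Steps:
k = 10
D(C) = -5 + (-6 + C)/(2*C) (D(C) = -5 + (C - 6)/(C + C) = -5 + (-6 + C)/((2*C)) = -5 + (-6 + C)*(1/(2*C)) = -5 + (-6 + C)/(2*C))
q(A, v) = 14 (q(A, v) = 2*7 = 14)
M = 5811/4 (M = (-43016 - 1*(-48827))/4 = (-43016 + 48827)/4 = (¼)*5811 = 5811/4 ≈ 1452.8)
1/(q(D(k), 240) + M) = 1/(14 + 5811/4) = 1/(5867/4) = 4/5867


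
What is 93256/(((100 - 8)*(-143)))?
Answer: -23314/3289 ≈ -7.0885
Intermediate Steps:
93256/(((100 - 8)*(-143))) = 93256/((92*(-143))) = 93256/(-13156) = 93256*(-1/13156) = -23314/3289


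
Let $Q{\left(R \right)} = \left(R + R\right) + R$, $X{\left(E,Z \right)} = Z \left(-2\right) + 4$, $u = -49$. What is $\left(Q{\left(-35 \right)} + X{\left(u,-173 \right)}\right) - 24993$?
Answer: $-24748$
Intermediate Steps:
$X{\left(E,Z \right)} = 4 - 2 Z$ ($X{\left(E,Z \right)} = - 2 Z + 4 = 4 - 2 Z$)
$Q{\left(R \right)} = 3 R$ ($Q{\left(R \right)} = 2 R + R = 3 R$)
$\left(Q{\left(-35 \right)} + X{\left(u,-173 \right)}\right) - 24993 = \left(3 \left(-35\right) + \left(4 - -346\right)\right) - 24993 = \left(-105 + \left(4 + 346\right)\right) - 24993 = \left(-105 + 350\right) - 24993 = 245 - 24993 = -24748$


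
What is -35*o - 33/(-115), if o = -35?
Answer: 140908/115 ≈ 1225.3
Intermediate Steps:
-35*o - 33/(-115) = -35*(-35) - 33/(-115) = 1225 - 33*(-1/115) = 1225 + 33/115 = 140908/115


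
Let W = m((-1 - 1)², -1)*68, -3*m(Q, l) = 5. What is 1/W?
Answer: -3/340 ≈ -0.0088235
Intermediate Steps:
m(Q, l) = -5/3 (m(Q, l) = -⅓*5 = -5/3)
W = -340/3 (W = -5/3*68 = -340/3 ≈ -113.33)
1/W = 1/(-340/3) = -3/340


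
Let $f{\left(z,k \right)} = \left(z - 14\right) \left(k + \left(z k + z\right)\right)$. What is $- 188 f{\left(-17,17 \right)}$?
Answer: $-1684292$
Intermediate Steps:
$f{\left(z,k \right)} = \left(-14 + z\right) \left(k + z + k z\right)$ ($f{\left(z,k \right)} = \left(-14 + z\right) \left(k + \left(k z + z\right)\right) = \left(-14 + z\right) \left(k + \left(z + k z\right)\right) = \left(-14 + z\right) \left(k + z + k z\right)$)
$- 188 f{\left(-17,17 \right)} = - 188 \left(\left(-17\right)^{2} - 238 - -238 + 17 \left(-17\right)^{2} - 221 \left(-17\right)\right) = - 188 \left(289 - 238 + 238 + 17 \cdot 289 + 3757\right) = - 188 \left(289 - 238 + 238 + 4913 + 3757\right) = \left(-188\right) 8959 = -1684292$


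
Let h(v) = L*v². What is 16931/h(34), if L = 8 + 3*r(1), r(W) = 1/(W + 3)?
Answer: 16931/10115 ≈ 1.6739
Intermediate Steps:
r(W) = 1/(3 + W)
L = 35/4 (L = 8 + 3/(3 + 1) = 8 + 3/4 = 8 + 3*(¼) = 8 + ¾ = 35/4 ≈ 8.7500)
h(v) = 35*v²/4
16931/h(34) = 16931/(((35/4)*34²)) = 16931/(((35/4)*1156)) = 16931/10115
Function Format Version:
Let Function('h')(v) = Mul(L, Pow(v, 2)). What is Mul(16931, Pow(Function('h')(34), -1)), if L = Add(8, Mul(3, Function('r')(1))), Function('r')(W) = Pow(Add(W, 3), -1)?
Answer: Rational(16931, 10115) ≈ 1.6739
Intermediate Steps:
Function('r')(W) = Pow(Add(3, W), -1)
L = Rational(35, 4) (L = Add(8, Mul(3, Pow(Add(3, 1), -1))) = Add(8, Mul(3, Pow(4, -1))) = Add(8, Mul(3, Rational(1, 4))) = Add(8, Rational(3, 4)) = Rational(35, 4) ≈ 8.7500)
Function('h')(v) = Mul(Rational(35, 4), Pow(v, 2))
Mul(16931, Pow(Function('h')(34), -1)) = Mul(16931, Pow(Mul(Rational(35, 4), Pow(34, 2)), -1)) = Mul(16931, Pow(Mul(Rational(35, 4), 1156), -1)) = Mul(16931, Pow(10115, -1)) = Mul(16931, Rational(1, 10115)) = Rational(16931, 10115)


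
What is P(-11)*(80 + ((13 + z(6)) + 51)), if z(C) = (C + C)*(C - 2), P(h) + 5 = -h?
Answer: 1152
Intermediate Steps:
P(h) = -5 - h
z(C) = 2*C*(-2 + C) (z(C) = (2*C)*(-2 + C) = 2*C*(-2 + C))
P(-11)*(80 + ((13 + z(6)) + 51)) = (-5 - 1*(-11))*(80 + ((13 + 2*6*(-2 + 6)) + 51)) = (-5 + 11)*(80 + ((13 + 2*6*4) + 51)) = 6*(80 + ((13 + 48) + 51)) = 6*(80 + (61 + 51)) = 6*(80 + 112) = 6*192 = 1152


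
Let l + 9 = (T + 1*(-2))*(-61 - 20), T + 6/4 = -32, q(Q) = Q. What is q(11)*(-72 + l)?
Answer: 61479/2 ≈ 30740.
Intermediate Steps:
T = -67/2 (T = -3/2 - 32 = -67/2 ≈ -33.500)
l = 5733/2 (l = -9 + (-67/2 + 1*(-2))*(-61 - 20) = -9 + (-67/2 - 2)*(-81) = -9 - 71/2*(-81) = -9 + 5751/2 = 5733/2 ≈ 2866.5)
q(11)*(-72 + l) = 11*(-72 + 5733/2) = 11*(5589/2) = 61479/2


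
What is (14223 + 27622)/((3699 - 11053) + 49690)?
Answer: 41845/42336 ≈ 0.98840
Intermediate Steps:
(14223 + 27622)/((3699 - 11053) + 49690) = 41845/(-7354 + 49690) = 41845/42336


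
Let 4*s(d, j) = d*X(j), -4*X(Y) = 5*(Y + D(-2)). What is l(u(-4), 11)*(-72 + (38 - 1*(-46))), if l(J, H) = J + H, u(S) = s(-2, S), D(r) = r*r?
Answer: 132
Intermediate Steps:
D(r) = r**2
X(Y) = -5 - 5*Y/4 (X(Y) = -5*(Y + (-2)**2)/4 = -5*(Y + 4)/4 = -5*(4 + Y)/4 = -(20 + 5*Y)/4 = -5 - 5*Y/4)
s(d, j) = d*(-5 - 5*j/4)/4 (s(d, j) = (d*(-5 - 5*j/4))/4 = d*(-5 - 5*j/4)/4)
u(S) = 5/2 + 5*S/8 (u(S) = -5/16*(-2)*(4 + S) = 5/2 + 5*S/8)
l(J, H) = H + J
l(u(-4), 11)*(-72 + (38 - 1*(-46))) = (11 + (5/2 + (5/8)*(-4)))*(-72 + (38 - 1*(-46))) = (11 + (5/2 - 5/2))*(-72 + (38 + 46)) = (11 + 0)*(-72 + 84) = 11*12 = 132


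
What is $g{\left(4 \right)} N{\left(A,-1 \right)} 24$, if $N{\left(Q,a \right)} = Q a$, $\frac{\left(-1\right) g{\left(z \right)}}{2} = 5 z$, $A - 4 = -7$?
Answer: $-2880$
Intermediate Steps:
$A = -3$ ($A = 4 - 7 = -3$)
$g{\left(z \right)} = - 10 z$ ($g{\left(z \right)} = - 2 \cdot 5 z = - 10 z$)
$g{\left(4 \right)} N{\left(A,-1 \right)} 24 = \left(-10\right) 4 \left(\left(-3\right) \left(-1\right)\right) 24 = \left(-40\right) 3 \cdot 24 = \left(-120\right) 24 = -2880$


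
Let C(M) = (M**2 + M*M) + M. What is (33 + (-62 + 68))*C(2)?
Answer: 390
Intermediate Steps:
C(M) = M + 2*M**2 (C(M) = (M**2 + M**2) + M = 2*M**2 + M = M + 2*M**2)
(33 + (-62 + 68))*C(2) = (33 + (-62 + 68))*(2*(1 + 2*2)) = (33 + 6)*(2*(1 + 4)) = 39*(2*5) = 39*10 = 390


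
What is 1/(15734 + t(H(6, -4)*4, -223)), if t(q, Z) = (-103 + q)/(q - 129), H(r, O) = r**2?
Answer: 15/236051 ≈ 6.3546e-5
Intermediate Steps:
t(q, Z) = (-103 + q)/(-129 + q)
1/(15734 + t(H(6, -4)*4, -223)) = 1/(15734 + (-103 + 6**2*4)/(-129 + 6**2*4)) = 1/(15734 + (-103 + 36*4)/(-129 + 36*4)) = 1/(15734 + (-103 + 144)/(-129 + 144)) = 1/(15734 + 41/15) = 1/(236051/15) = 15/236051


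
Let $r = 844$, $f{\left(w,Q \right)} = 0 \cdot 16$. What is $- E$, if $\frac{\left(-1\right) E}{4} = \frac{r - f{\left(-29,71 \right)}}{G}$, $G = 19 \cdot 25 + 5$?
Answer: $\frac{211}{30} \approx 7.0333$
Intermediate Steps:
$f{\left(w,Q \right)} = 0$
$G = 480$ ($G = 475 + 5 = 480$)
$E = - \frac{211}{30}$ ($E = - 4 \frac{844 - 0}{480} = - 4 \left(844 + 0\right) \frac{1}{480} = - 4 \cdot 844 \cdot \frac{1}{480} = \left(-4\right) \frac{211}{120} = - \frac{211}{30} \approx -7.0333$)
$- E = \left(-1\right) \left(- \frac{211}{30}\right) = \frac{211}{30}$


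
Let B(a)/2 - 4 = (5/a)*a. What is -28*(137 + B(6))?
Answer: -4340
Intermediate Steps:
B(a) = 18 (B(a) = 8 + 2*((5/a)*a) = 8 + 2*5 = 8 + 10 = 18)
-28*(137 + B(6)) = -28*(137 + 18) = -28*155 = -4340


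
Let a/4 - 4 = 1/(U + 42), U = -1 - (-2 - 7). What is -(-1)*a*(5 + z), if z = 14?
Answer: 7638/25 ≈ 305.52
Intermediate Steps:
U = 8 (U = -1 - 1*(-9) = -1 + 9 = 8)
a = 402/25 (a = 16 + 4/(8 + 42) = 16 + 4/50 = 16 + 4*(1/50) = 16 + 2/25 = 402/25 ≈ 16.080)
-(-1)*a*(5 + z) = -(-1)*402*(5 + 14)/25 = -(-1)*(402/25)*19 = -(-1)*7638/25 = -1*(-7638/25) = 7638/25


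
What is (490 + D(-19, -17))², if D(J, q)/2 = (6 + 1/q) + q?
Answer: 63266116/289 ≈ 2.1891e+5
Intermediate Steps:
D(J, q) = 12 + 2*q + 2/q (D(J, q) = 2*((6 + 1/q) + q) = 2*(6 + q + 1/q) = 12 + 2*q + 2/q)
(490 + D(-19, -17))² = (490 + (12 + 2*(-17) + 2/(-17)))² = (490 + (12 - 34 + 2*(-1/17)))² = (490 + (12 - 34 - 2/17))² = (490 - 376/17)² = (7954/17)² = 63266116/289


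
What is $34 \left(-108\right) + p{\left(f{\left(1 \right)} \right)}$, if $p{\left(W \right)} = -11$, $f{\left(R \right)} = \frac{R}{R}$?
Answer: $-3683$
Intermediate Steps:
$f{\left(R \right)} = 1$
$34 \left(-108\right) + p{\left(f{\left(1 \right)} \right)} = 34 \left(-108\right) - 11 = -3672 - 11 = -3683$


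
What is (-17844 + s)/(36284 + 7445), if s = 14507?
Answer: -3337/43729 ≈ -0.076311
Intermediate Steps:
(-17844 + s)/(36284 + 7445) = (-17844 + 14507)/(36284 + 7445) = -3337/43729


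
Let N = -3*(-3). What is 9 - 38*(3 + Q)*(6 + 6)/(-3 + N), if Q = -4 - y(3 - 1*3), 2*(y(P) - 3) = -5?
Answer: 123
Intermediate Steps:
y(P) = 1/2 (y(P) = 3 + (1/2)*(-5) = 3 - 5/2 = 1/2)
N = 9
Q = -9/2 (Q = -4 - 1*1/2 = -4 - 1/2 = -9/2 ≈ -4.5000)
9 - 38*(3 + Q)*(6 + 6)/(-3 + N) = 9 - 38*(3 - 9/2)*(6 + 6)/(-3 + 9) = 9 - (-57)*12/6 = 9 - (-57)*12*(1/6) = 9 - (-57)*2 = 9 - 38*(-3) = 9 + 114 = 123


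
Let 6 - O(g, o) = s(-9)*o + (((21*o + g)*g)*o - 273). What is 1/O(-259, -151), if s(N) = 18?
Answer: 1/134146867 ≈ 7.4545e-9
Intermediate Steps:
O(g, o) = 279 - 18*o - g*o*(g + 21*o) (O(g, o) = 6 - (18*o + (((21*o + g)*g)*o - 273)) = 6 - (18*o + (((g + 21*o)*g)*o - 273)) = 6 - (18*o + ((g*(g + 21*o))*o - 273)) = 6 - (18*o + (g*o*(g + 21*o) - 273)) = 6 - (18*o + (-273 + g*o*(g + 21*o))) = 6 - (-273 + 18*o + g*o*(g + 21*o)) = 6 + (273 - 18*o - g*o*(g + 21*o)) = 279 - 18*o - g*o*(g + 21*o))
1/O(-259, -151) = 1/(279 - 18*(-151) - 1*(-151)*(-259)**2 - 21*(-259)*(-151)**2) = 1/(279 + 2718 - 1*(-151)*67081 - 21*(-259)*22801) = 1/(279 + 2718 + 10129231 + 124014639) = 1/134146867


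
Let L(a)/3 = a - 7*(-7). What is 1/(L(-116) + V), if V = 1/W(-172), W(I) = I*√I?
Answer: -1022778048/205578387649 - 344*I*√43/205578387649 ≈ -0.0049751 - 1.0973e-8*I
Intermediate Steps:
L(a) = 147 + 3*a (L(a) = 3*(a - 7*(-7)) = 3*(a + 49) = 3*(49 + a) = 147 + 3*a)
W(I) = I^(3/2)
V = I*√43/14792 (V = 1/((-172)^(3/2)) = 1/(-344*I*√43) = I*√43/14792 ≈ 0.00044331*I)
1/(L(-116) + V) = 1/((147 + 3*(-116)) + I*√43/14792) = 1/((147 - 348) + I*√43/14792) = 1/(-201 + I*√43/14792)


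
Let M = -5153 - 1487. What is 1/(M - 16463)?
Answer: -1/23103 ≈ -4.3284e-5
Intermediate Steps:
M = -6640
1/(M - 16463) = 1/(-6640 - 16463) = 1/(-23103) = -1/23103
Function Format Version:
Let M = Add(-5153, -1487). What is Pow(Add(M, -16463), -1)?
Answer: Rational(-1, 23103) ≈ -4.3284e-5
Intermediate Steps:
M = -6640
Pow(Add(M, -16463), -1) = Pow(Add(-6640, -16463), -1) = Pow(-23103, -1) = Rational(-1, 23103)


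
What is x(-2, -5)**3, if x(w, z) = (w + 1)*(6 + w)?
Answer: -64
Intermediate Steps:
x(w, z) = (1 + w)*(6 + w)
x(-2, -5)**3 = (6 + (-2)**2 + 7*(-2))**3 = (6 + 4 - 14)**3 = (-4)**3 = -64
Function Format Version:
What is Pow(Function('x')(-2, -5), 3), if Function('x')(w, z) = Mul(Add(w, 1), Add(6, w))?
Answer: -64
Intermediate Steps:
Function('x')(w, z) = Mul(Add(1, w), Add(6, w))
Pow(Function('x')(-2, -5), 3) = Pow(Add(6, Pow(-2, 2), Mul(7, -2)), 3) = Pow(Add(6, 4, -14), 3) = Pow(-4, 3) = -64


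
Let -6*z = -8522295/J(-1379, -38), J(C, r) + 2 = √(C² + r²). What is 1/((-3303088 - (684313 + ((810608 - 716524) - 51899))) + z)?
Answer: -30674502854804/123605493402304952759 - 5681530*√1903085/123605493402304952759 ≈ -2.4823e-7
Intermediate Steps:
J(C, r) = -2 + √(C² + r²)
z = 2840765/(2*(-2 + √1903085)) (z = -(-2840765)/(2*(-2 + √((-1379)² + (-38)²))) = -(-2840765)/(2*(-2 + √(1901641 + 1444))) = -(-2840765)/(2*(-2 + √1903085)) = 2840765/(2*(-2 + √1903085)) ≈ 1031.1)
1/((-3303088 - (684313 + ((810608 - 716524) - 51899))) + z) = 1/((-3303088 - (684313 + ((810608 - 716524) - 51899))) + (2840765/1903081 + 2840765*√1903085/3806162)) = 1/((-3303088 - (684313 + (94084 - 51899))) + (2840765/1903081 + 2840765*√1903085/3806162)) = 1/((-3303088 - (684313 + 42185)) + (2840765/1903081 + 2840765*√1903085/3806162)) = 1/((-3303088 - 1*726498) + (2840765/1903081 + 2840765*√1903085/3806162)) = 1/((-3303088 - 726498) + (2840765/1903081 + 2840765*√1903085/3806162)) = 1/(-4029586 + (2840765/1903081 + 2840765*√1903085/3806162)) = 1/(-7668625713701/1903081 + 2840765*√1903085/3806162)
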